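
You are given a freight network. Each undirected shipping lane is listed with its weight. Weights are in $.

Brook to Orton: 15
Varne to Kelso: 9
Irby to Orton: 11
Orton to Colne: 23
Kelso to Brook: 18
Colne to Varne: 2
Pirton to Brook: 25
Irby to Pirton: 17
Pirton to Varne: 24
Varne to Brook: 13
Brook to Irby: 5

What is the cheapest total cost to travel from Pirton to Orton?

$28

Settle nodes by increasing distance from Pirton:
Pirton: 0
Irby: 17  (via Pirton)
Brook: 22  (via Irby)
Varne: 24  (via Pirton)
Colne: 26  (via Varne)
Orton: 28  (via Irby)
Shortest route: Pirton–Irby–Orton = $28.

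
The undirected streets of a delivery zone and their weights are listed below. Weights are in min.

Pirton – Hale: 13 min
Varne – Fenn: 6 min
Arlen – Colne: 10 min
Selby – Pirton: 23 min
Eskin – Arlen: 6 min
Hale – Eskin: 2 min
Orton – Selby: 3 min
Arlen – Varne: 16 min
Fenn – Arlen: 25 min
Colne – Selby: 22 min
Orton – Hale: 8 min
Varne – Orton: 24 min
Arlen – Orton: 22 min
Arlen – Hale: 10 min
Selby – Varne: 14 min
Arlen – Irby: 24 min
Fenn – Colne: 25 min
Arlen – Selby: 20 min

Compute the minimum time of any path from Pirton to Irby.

45 min

Compare a few routes:
Pirton–Hale–Eskin–Arlen–Irby: 13+2+6+24 = 45
Pirton–Selby–Orton–Hale–Eskin–Arlen–Irby: 23+3+8+2+6+24 = 66
Pirton–Hale–Orton–Arlen–Irby: 13+8+22+24 = 67
Pirton–Hale–Arlen–Irby: 13+10+24 = 47
The minimum is 45 min via Pirton–Hale–Eskin–Arlen–Irby.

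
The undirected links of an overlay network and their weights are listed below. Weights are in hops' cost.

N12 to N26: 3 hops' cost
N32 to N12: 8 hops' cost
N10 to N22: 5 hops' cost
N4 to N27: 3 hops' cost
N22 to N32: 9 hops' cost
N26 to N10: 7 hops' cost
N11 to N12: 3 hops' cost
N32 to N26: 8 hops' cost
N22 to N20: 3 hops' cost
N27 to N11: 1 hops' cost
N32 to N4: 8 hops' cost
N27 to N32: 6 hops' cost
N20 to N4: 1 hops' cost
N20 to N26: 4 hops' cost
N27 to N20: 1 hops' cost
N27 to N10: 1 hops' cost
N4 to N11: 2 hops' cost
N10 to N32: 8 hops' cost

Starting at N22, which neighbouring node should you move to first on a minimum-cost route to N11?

Candidate routes:
N22–N20–N27–N11: 3+1+1 = 5
N22–N20–N4–N11: 3+1+2 = 6
The minimum is 5 hops' cost via N22–N20–N27–N11.
So from N22 the first move is to N20.

N20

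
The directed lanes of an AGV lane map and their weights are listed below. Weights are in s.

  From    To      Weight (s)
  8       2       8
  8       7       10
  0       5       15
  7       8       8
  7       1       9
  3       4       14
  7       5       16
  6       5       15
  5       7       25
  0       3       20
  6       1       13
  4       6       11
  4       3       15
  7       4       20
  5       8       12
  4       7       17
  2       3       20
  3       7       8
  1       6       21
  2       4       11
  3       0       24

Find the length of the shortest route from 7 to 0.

Candidate routes:
7–4–3–0: 20+15+24 = 59
7–5–8–2–3–0: 16+12+8+20+24 = 80
7–8–2–4–3–0: 8+8+11+15+24 = 66
7–8–2–3–0: 8+8+20+24 = 60
Cheapest is 7–4–3–0 at 59 s.

59 s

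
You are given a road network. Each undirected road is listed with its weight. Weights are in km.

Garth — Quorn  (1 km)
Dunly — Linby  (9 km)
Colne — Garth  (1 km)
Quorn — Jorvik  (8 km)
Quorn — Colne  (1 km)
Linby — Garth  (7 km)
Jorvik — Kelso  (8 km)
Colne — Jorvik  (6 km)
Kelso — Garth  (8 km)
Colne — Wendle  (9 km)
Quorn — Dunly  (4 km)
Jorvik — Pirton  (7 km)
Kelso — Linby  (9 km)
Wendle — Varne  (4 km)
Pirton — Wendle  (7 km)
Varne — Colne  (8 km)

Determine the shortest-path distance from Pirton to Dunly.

18 km

Compare a few routes:
Pirton - Jorvik - Quorn - Dunly: 7+8+4 = 19
Pirton - Jorvik - Colne - Quorn - Dunly: 7+6+1+4 = 18
Cheapest is Pirton - Jorvik - Colne - Quorn - Dunly at 18 km.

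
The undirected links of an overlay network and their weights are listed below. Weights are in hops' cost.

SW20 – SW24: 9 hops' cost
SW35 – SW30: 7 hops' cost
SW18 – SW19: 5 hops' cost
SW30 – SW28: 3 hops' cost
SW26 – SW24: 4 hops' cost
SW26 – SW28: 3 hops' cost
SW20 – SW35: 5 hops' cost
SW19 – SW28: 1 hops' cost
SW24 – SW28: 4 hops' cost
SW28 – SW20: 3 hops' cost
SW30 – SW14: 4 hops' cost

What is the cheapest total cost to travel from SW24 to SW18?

Settle nodes by increasing distance from SW24:
SW24: 0
SW26: 4  (via SW24)
SW28: 4  (via SW24)
SW19: 5  (via SW28)
SW30: 7  (via SW28)
SW20: 7  (via SW28)
SW18: 10  (via SW19)
Shortest route: SW24–SW28–SW19–SW18 = 10 hops' cost.

10 hops' cost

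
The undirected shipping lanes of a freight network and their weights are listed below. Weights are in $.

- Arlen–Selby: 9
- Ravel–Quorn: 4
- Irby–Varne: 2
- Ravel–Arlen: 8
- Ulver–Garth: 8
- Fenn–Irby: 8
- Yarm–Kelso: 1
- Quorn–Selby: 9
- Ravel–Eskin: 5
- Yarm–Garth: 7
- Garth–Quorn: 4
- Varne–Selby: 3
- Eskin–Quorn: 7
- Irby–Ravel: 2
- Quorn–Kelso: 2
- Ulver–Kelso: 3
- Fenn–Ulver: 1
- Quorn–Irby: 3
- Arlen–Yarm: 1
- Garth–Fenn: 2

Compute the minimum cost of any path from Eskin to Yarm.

Shortest distances from Eskin:
Eskin: 0
Ravel: 5  (via Eskin)
Irby: 7  (via Ravel)
Quorn: 7  (via Eskin)
Varne: 9  (via Irby)
Kelso: 9  (via Quorn)
Yarm: 10  (via Kelso)
Shortest route: Eskin–Quorn–Kelso–Yarm = $10.

$10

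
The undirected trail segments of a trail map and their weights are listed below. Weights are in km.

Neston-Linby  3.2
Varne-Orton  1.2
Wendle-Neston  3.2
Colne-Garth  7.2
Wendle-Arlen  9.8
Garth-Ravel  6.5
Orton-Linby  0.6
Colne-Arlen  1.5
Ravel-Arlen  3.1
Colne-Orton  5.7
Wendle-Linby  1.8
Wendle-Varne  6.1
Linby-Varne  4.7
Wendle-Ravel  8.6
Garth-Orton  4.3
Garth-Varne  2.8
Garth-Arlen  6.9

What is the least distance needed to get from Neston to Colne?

9.5 km

Shortest distances from Neston:
Neston: 0
Linby: 3.2  (via Neston)
Wendle: 3.2  (via Neston)
Orton: 3.8  (via Linby)
Varne: 5  (via Orton)
Garth: 7.8  (via Varne)
Colne: 9.5  (via Orton)
Shortest route: Neston–Linby–Orton–Colne = 9.5 km.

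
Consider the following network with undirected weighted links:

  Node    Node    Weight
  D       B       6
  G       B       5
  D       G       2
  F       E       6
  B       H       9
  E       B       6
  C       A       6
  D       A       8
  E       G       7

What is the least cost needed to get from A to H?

Candidate routes:
A–D–B–H: 8+6+9 = 23
A–D–G–E–B–H: 8+2+7+6+9 = 32
A–D–G–B–H: 8+2+5+9 = 24
The minimum is 23 via A–D–B–H.

23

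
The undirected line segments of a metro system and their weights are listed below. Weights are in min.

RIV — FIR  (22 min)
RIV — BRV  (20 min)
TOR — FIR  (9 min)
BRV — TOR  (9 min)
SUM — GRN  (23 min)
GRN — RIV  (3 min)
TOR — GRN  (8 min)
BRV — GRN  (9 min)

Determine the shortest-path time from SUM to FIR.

Settle nodes by increasing distance from SUM:
SUM: 0
GRN: 23  (via SUM)
RIV: 26  (via GRN)
TOR: 31  (via GRN)
BRV: 32  (via GRN)
FIR: 40  (via TOR)
Shortest route: SUM → GRN → TOR → FIR = 40 min.

40 min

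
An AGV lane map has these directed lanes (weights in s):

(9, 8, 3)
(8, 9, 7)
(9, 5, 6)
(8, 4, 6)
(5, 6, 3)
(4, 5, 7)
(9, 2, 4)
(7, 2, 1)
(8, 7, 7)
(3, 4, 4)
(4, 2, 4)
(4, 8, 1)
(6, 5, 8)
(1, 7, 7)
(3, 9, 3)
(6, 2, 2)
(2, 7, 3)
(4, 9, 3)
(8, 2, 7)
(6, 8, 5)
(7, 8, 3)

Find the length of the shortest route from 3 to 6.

Running Dijkstra from 3:
3: 0
9: 3  (via 3)
4: 4  (via 3)
8: 5  (via 4)
2: 7  (via 9)
5: 9  (via 9)
7: 10  (via 2)
6: 12  (via 5)
Shortest route: 3–9–5–6 = 12 s.

12 s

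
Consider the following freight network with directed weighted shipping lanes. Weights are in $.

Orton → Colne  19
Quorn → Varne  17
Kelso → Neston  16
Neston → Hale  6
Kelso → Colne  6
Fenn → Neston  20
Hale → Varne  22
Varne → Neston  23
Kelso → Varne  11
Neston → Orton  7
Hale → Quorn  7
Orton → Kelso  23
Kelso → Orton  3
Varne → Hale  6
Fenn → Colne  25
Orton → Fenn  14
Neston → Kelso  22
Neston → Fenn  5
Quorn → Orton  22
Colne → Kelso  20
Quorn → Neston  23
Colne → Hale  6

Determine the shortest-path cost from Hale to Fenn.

Settle nodes by increasing distance from Hale:
Hale: 0
Quorn: 7  (via Hale)
Varne: 22  (via Hale)
Orton: 29  (via Quorn)
Neston: 30  (via Quorn)
Fenn: 35  (via Neston)
Shortest route: Hale → Quorn → Neston → Fenn = $35.

$35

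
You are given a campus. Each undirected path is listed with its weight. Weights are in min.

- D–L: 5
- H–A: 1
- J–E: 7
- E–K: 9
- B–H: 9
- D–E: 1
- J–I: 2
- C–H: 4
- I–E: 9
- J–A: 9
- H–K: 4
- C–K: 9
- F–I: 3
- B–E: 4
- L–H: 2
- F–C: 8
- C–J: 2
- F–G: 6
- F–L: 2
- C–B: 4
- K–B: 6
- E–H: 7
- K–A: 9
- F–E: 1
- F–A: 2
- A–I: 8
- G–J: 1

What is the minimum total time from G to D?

Running Dijkstra from G:
G: 0
J: 1  (via G)
C: 3  (via J)
I: 3  (via J)
F: 6  (via G)
B: 7  (via C)
E: 7  (via F)
H: 7  (via C)
A: 8  (via F)
D: 8  (via E)
Shortest route: G–F–E–D = 8 min.

8 min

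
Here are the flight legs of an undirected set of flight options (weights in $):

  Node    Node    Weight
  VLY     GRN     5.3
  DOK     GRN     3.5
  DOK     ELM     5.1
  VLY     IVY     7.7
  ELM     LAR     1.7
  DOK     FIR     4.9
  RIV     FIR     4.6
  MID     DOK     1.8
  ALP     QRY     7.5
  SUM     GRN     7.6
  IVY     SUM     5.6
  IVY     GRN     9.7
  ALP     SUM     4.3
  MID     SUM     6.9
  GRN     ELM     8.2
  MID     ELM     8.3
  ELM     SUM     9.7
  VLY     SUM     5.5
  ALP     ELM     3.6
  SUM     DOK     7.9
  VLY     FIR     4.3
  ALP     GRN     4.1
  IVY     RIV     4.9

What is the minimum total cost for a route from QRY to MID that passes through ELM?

Best QRY to ELM: QRY–ALP–ELM costing 11.1
Best ELM to MID: ELM–DOK–MID costing 6.9
Total via ELM: 11.1 + 6.9 = $18.

$18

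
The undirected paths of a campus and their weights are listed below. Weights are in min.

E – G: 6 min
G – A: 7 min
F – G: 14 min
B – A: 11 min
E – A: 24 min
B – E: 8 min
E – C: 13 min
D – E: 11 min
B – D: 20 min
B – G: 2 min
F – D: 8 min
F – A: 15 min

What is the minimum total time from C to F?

Candidate routes:
C–E–B–G–F: 13+8+2+14 = 37
C–E–D–F: 13+11+8 = 32
C–E–G–F: 13+6+14 = 33
Cheapest is C–E–D–F at 32 min.

32 min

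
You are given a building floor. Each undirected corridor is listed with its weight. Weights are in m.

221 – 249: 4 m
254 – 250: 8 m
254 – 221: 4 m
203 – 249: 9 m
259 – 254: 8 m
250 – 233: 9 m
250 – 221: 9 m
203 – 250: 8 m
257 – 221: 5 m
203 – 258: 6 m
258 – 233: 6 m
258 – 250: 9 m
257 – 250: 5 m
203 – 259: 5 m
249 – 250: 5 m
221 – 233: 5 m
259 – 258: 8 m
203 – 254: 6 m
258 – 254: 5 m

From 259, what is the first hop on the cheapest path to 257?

254

Candidate routes:
259 - 203 - 250 - 257: 5+8+5 = 18
259 - 203 - 254 - 221 - 257: 5+6+4+5 = 20
259 - 254 - 250 - 257: 8+8+5 = 21
259 - 254 - 221 - 257: 8+4+5 = 17
The minimum is 17 m via 259 - 254 - 221 - 257.
So from 259 the first move is to 254.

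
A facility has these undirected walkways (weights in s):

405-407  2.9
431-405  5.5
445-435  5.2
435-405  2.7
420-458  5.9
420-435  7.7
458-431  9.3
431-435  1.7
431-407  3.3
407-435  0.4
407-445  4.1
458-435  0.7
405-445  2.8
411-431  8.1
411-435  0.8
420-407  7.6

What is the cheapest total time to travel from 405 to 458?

Enumerating some paths:
405–435–458: 2.7+0.7 = 3.4
405–407–435–458: 2.9+0.4+0.7 = 4
Cheapest is 405–435–458 at 3.4 s.

3.4 s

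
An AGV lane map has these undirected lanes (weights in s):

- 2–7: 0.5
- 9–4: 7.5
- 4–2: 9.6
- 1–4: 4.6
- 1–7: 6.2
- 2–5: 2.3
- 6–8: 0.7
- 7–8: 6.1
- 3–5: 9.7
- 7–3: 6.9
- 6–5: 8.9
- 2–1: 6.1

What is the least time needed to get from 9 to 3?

24.5 s

Compare a few routes:
9–4–1–7–3: 7.5+4.6+6.2+6.9 = 25.2
9–4–2–7–3: 7.5+9.6+0.5+6.9 = 24.5
9–4–1–2–7–3: 7.5+4.6+6.1+0.5+6.9 = 25.6
9–4–2–5–3: 7.5+9.6+2.3+9.7 = 29.1
Cheapest is 9–4–2–7–3 at 24.5 s.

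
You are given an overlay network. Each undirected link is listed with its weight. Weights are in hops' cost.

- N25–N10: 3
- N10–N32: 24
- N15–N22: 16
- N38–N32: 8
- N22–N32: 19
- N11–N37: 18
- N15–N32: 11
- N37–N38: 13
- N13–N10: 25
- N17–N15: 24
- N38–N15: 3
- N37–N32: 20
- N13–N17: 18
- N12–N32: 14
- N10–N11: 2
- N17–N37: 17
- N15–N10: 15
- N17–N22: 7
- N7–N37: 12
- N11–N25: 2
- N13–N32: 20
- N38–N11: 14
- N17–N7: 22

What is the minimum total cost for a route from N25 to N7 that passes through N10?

35 hops' cost

Shortest N25→N10: N25–N10 = 3
Shortest N10→N7: N10–N11–N37–N7 = 32
Total via N10: 3 + 32 = 35 hops' cost.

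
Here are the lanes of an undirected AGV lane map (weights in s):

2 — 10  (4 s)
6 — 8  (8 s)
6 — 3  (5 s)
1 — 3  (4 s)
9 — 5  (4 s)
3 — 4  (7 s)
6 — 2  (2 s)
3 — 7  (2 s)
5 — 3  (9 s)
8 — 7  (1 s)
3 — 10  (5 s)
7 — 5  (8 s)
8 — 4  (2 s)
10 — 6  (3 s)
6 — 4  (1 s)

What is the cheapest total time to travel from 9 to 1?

17 s

Compare a few routes:
9–5–7–3–1: 4+8+2+4 = 18
9–5–7–8–4–3–1: 4+8+1+2+7+4 = 26
9–5–3–1: 4+9+4 = 17
9–5–7–8–4–6–3–1: 4+8+1+2+1+5+4 = 25
Cheapest is 9–5–3–1 at 17 s.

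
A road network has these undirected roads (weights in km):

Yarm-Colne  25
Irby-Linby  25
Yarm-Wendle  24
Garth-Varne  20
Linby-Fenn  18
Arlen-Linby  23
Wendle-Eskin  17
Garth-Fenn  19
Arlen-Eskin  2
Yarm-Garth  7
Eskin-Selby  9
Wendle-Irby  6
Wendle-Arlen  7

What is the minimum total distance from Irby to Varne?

Settle nodes by increasing distance from Irby:
Irby: 0
Wendle: 6  (via Irby)
Arlen: 13  (via Wendle)
Eskin: 15  (via Arlen)
Selby: 24  (via Eskin)
Linby: 25  (via Irby)
Yarm: 30  (via Wendle)
Garth: 37  (via Yarm)
Fenn: 43  (via Linby)
Colne: 55  (via Yarm)
Varne: 57  (via Garth)
Shortest route: Irby–Wendle–Yarm–Garth–Varne = 57 km.

57 km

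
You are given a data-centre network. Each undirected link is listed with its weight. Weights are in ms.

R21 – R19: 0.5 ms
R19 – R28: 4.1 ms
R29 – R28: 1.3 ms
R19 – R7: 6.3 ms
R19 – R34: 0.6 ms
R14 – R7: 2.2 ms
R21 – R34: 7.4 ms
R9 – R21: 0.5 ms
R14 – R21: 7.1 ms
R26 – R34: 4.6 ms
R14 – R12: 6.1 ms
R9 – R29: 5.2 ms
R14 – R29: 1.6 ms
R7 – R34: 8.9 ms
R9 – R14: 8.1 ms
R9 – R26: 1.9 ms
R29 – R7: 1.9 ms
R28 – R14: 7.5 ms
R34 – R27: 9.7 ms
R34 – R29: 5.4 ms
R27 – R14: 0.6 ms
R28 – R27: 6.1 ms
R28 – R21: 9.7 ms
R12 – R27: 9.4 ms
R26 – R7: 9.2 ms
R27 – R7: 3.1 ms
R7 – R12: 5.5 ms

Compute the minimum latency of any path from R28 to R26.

Enumerating some paths:
R28 - R29 - R9 - R26: 1.3+5.2+1.9 = 8.4
R28 - R19 - R21 - R9 - R26: 4.1+0.5+0.5+1.9 = 7
R28 - R19 - R34 - R26: 4.1+0.6+4.6 = 9.3
Cheapest is R28 - R19 - R21 - R9 - R26 at 7 ms.

7 ms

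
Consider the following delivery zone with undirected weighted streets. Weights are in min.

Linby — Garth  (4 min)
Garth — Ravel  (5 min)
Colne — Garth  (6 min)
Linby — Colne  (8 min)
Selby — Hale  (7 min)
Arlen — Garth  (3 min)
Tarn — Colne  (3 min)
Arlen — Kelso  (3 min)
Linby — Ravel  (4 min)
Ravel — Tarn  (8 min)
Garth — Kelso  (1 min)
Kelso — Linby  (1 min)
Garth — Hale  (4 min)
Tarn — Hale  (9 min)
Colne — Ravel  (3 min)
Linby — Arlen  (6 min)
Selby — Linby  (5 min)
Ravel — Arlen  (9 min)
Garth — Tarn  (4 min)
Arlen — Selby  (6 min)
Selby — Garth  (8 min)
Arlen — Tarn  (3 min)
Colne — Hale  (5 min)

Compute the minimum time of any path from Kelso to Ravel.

Candidate routes:
Kelso → Linby → Ravel: 1+4 = 5
Kelso → Garth → Ravel: 1+5 = 6
The minimum is 5 min via Kelso → Linby → Ravel.

5 min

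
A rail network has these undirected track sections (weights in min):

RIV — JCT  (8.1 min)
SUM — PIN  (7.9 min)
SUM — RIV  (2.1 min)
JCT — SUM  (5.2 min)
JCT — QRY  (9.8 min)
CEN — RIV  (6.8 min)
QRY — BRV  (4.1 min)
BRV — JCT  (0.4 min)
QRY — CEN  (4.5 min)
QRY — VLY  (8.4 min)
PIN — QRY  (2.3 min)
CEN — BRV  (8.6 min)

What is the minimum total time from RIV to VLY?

19.7 min

Compare a few routes:
RIV–JCT–BRV–QRY–VLY: 8.1+0.4+4.1+8.4 = 21
RIV–SUM–JCT–BRV–QRY–VLY: 2.1+5.2+0.4+4.1+8.4 = 20.2
RIV–CEN–QRY–VLY: 6.8+4.5+8.4 = 19.7
RIV–SUM–PIN–QRY–VLY: 2.1+7.9+2.3+8.4 = 20.7
Cheapest is RIV–CEN–QRY–VLY at 19.7 min.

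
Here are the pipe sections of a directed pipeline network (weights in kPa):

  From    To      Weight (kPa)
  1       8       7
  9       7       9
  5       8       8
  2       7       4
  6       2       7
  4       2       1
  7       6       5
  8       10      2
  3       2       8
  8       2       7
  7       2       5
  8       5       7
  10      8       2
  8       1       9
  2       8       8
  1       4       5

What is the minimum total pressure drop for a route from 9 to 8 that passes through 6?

Best 9 to 6: 9–7–6 costing 14
Best 6 to 8: 6–2–8 costing 15
Total via 6: 14 + 15 = 29 kPa.

29 kPa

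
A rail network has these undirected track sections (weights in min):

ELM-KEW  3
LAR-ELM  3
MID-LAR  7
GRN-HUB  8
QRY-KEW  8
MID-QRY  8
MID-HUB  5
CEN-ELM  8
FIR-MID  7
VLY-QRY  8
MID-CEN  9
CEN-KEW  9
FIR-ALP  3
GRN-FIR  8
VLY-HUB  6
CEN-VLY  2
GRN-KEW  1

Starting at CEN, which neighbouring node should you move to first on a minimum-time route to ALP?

Candidate routes:
CEN → KEW → GRN → FIR → ALP: 9+1+8+3 = 21
CEN → MID → FIR → ALP: 9+7+3 = 19
The minimum is 19 min via CEN → MID → FIR → ALP.
So from CEN the first move is to MID.

MID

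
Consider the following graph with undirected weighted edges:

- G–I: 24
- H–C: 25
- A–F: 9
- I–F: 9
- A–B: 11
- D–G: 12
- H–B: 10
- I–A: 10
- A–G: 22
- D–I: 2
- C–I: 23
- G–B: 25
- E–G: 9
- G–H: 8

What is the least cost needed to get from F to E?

32

Settle nodes by increasing distance from F:
F: 0
A: 9  (via F)
I: 9  (via F)
D: 11  (via I)
B: 20  (via A)
G: 23  (via D)
H: 30  (via B)
C: 32  (via I)
E: 32  (via G)
Shortest route: F–I–D–G–E = 32.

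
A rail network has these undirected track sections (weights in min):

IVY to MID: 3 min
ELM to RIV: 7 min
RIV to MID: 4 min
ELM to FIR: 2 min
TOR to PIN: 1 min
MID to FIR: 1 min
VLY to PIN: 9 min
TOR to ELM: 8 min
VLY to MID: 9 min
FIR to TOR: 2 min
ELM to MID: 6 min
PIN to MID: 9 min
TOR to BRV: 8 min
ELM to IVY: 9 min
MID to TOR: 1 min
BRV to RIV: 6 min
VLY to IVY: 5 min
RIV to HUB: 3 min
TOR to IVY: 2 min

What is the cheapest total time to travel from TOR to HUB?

Compare a few routes:
TOR → MID → RIV → HUB: 1+4+3 = 8
TOR → FIR → MID → RIV → HUB: 2+1+4+3 = 10
The minimum is 8 min via TOR → MID → RIV → HUB.

8 min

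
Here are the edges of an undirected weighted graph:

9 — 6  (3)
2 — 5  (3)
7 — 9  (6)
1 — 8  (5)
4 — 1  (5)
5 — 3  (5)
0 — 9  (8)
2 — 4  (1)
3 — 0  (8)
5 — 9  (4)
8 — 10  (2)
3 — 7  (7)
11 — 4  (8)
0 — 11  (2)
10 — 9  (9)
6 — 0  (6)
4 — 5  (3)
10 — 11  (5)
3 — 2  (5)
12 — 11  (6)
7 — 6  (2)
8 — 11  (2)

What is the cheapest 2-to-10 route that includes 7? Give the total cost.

26

Best 2 to 7: 2–3–7 costing 12
Shortest 7→10: 7–6–9–10 = 14
Total via 7: 12 + 14 = 26.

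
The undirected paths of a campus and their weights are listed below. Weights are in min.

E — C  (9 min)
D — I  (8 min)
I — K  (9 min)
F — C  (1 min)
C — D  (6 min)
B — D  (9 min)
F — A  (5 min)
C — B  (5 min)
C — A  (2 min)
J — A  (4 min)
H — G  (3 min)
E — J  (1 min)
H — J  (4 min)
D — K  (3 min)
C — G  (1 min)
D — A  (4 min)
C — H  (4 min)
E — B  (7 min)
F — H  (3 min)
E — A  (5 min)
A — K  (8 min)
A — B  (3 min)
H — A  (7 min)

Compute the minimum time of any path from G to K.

Compare a few routes:
G → C → D → K: 1+6+3 = 10
G → C → A → K: 1+2+8 = 11
Cheapest is G → C → D → K at 10 min.

10 min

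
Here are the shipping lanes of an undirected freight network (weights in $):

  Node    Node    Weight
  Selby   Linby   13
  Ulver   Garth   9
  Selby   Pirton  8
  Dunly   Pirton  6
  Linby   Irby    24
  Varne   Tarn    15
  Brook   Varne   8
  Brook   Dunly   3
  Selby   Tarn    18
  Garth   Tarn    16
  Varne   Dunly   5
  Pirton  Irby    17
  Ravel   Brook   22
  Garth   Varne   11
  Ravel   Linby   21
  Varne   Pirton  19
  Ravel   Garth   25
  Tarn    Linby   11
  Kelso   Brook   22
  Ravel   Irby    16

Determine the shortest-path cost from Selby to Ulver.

$39

Enumerating some paths:
Selby–Tarn–Garth–Ulver: 18+16+9 = 43
Selby–Pirton–Dunly–Varne–Garth–Ulver: 8+6+5+11+9 = 39
The minimum is $39 via Selby–Pirton–Dunly–Varne–Garth–Ulver.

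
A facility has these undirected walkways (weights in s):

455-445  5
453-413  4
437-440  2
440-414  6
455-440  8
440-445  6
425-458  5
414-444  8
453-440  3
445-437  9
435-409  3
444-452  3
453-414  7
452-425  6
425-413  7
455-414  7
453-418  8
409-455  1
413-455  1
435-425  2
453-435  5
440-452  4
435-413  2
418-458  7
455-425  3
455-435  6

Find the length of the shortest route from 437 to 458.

17 s

Shortest distances from 437:
437: 0
440: 2  (via 437)
453: 5  (via 440)
452: 6  (via 440)
414: 8  (via 440)
445: 8  (via 440)
444: 9  (via 452)
413: 9  (via 453)
455: 10  (via 440)
435: 10  (via 453)
409: 11  (via 455)
425: 12  (via 452)
418: 13  (via 453)
458: 17  (via 425)
Shortest route: 437 → 440 → 452 → 425 → 458 = 17 s.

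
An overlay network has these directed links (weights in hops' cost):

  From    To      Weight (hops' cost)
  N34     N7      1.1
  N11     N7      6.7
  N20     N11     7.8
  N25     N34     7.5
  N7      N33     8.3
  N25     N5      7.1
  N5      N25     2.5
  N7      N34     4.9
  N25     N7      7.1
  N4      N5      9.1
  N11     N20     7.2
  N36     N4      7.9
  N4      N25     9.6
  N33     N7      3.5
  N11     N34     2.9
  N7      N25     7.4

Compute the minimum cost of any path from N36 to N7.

Enumerating some paths:
N36 - N4 - N25 - N34 - N7: 7.9+9.6+7.5+1.1 = 26.1
N36 - N4 - N5 - N25 - N7: 7.9+9.1+2.5+7.1 = 26.6
N36 - N4 - N25 - N7: 7.9+9.6+7.1 = 24.6
The minimum is 24.6 hops' cost via N36 - N4 - N25 - N7.

24.6 hops' cost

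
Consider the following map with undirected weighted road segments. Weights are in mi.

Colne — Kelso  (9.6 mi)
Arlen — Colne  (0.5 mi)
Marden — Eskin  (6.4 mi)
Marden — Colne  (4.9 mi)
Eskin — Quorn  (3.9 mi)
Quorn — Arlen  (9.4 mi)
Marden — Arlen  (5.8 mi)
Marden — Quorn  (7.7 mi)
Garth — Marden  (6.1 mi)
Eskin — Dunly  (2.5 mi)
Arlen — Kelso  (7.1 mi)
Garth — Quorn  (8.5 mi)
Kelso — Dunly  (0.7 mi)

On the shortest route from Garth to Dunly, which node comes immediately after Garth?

Quorn

Candidate routes:
Garth → Quorn → Eskin → Dunly: 8.5+3.9+2.5 = 14.9
Garth → Marden → Eskin → Dunly: 6.1+6.4+2.5 = 15
The minimum is 14.9 mi via Garth → Quorn → Eskin → Dunly.
So from Garth the first move is to Quorn.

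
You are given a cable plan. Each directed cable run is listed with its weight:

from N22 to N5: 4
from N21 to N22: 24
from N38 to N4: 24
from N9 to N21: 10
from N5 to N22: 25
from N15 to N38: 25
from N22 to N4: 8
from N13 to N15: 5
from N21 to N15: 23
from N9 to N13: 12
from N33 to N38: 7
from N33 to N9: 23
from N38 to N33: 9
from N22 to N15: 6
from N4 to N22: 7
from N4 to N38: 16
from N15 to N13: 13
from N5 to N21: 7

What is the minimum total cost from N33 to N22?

Compare a few routes:
N33–N38–N4–N22: 7+24+7 = 38
N33–N9–N21–N22: 23+10+24 = 57
Cheapest is N33–N38–N4–N22 at 38.

38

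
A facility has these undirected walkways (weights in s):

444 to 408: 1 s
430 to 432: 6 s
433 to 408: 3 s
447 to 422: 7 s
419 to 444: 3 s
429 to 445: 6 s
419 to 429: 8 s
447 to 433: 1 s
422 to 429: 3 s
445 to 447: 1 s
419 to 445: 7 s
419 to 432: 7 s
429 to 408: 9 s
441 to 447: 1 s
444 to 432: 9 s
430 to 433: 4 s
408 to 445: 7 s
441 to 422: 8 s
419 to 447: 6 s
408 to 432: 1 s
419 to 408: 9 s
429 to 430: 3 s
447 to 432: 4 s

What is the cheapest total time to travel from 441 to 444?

6 s

Settle nodes by increasing distance from 441:
441: 0
447: 1  (via 441)
445: 2  (via 447)
433: 2  (via 447)
408: 5  (via 433)
432: 5  (via 447)
430: 6  (via 433)
444: 6  (via 408)
Shortest route: 441 → 447 → 433 → 408 → 444 = 6 s.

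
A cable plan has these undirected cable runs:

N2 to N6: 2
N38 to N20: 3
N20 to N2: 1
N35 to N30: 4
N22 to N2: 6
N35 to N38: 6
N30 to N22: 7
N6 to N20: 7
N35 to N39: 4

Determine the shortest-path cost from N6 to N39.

16

Running Dijkstra from N6:
N6: 0
N2: 2  (via N6)
N20: 3  (via N2)
N38: 6  (via N20)
N22: 8  (via N2)
N35: 12  (via N38)
N30: 15  (via N22)
N39: 16  (via N35)
Shortest route: N6 → N2 → N20 → N38 → N35 → N39 = 16.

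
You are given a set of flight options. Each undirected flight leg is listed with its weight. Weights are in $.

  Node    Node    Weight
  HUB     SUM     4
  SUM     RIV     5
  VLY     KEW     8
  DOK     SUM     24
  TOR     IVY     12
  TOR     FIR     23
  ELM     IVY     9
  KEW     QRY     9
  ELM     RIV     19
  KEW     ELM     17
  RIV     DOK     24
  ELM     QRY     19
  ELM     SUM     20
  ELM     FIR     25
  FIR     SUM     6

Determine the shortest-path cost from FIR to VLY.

$50

Running Dijkstra from FIR:
FIR: 0
SUM: 6  (via FIR)
HUB: 10  (via SUM)
RIV: 11  (via SUM)
TOR: 23  (via FIR)
ELM: 25  (via FIR)
DOK: 30  (via SUM)
IVY: 34  (via ELM)
KEW: 42  (via ELM)
QRY: 44  (via ELM)
VLY: 50  (via KEW)
Shortest route: FIR → ELM → KEW → VLY = $50.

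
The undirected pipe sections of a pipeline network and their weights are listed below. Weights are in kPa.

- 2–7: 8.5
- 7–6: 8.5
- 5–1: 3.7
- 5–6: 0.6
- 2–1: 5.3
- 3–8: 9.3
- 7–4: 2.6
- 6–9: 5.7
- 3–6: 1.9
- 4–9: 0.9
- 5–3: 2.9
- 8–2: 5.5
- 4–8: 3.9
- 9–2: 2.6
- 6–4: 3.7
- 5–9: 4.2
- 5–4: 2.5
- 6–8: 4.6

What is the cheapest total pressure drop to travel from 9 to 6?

Enumerating some paths:
9–4–5–6: 0.9+2.5+0.6 = 4
9–4–6: 0.9+3.7 = 4.6
The minimum is 4 kPa via 9–4–5–6.

4 kPa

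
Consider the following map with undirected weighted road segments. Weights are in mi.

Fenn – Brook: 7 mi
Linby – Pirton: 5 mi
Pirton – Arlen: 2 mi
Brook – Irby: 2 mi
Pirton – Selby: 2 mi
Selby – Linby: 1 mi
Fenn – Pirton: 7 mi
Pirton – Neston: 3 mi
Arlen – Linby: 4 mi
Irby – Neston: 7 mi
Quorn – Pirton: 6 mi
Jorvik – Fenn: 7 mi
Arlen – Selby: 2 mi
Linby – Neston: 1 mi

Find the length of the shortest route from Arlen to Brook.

13 mi

Enumerating some paths:
Arlen - Selby - Linby - Neston - Irby - Brook: 2+1+1+7+2 = 13
Arlen - Linby - Neston - Irby - Brook: 4+1+7+2 = 14
Arlen - Pirton - Neston - Irby - Brook: 2+3+7+2 = 14
Cheapest is Arlen - Selby - Linby - Neston - Irby - Brook at 13 mi.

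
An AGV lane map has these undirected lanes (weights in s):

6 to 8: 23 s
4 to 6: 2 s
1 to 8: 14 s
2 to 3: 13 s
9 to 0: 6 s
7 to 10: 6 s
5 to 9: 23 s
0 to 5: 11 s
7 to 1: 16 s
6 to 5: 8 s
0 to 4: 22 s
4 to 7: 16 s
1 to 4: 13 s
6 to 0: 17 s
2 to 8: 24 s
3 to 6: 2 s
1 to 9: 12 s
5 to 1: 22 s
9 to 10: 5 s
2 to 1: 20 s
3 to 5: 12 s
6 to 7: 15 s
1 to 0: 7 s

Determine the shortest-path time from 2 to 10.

Enumerating some paths:
2 - 3 - 6 - 7 - 10: 13+2+15+6 = 36
2 - 3 - 6 - 4 - 7 - 10: 13+2+2+16+6 = 39
2 - 1 - 0 - 9 - 10: 20+7+6+5 = 38
2 - 1 - 9 - 10: 20+12+5 = 37
The minimum is 36 s via 2 - 3 - 6 - 7 - 10.

36 s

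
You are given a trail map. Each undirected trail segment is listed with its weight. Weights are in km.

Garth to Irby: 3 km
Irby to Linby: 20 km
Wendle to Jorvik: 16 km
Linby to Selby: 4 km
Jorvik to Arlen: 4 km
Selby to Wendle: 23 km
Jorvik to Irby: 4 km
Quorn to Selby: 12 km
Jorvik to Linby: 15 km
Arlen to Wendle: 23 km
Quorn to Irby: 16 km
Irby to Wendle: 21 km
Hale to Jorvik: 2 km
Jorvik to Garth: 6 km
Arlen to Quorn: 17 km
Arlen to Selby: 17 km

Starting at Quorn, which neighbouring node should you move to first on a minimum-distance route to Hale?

Irby

Enumerating some paths:
Quorn–Irby–Jorvik–Hale: 16+4+2 = 22
Quorn–Irby–Garth–Jorvik–Hale: 16+3+6+2 = 27
Quorn–Arlen–Jorvik–Hale: 17+4+2 = 23
Cheapest is Quorn–Irby–Jorvik–Hale at 22 km.
So from Quorn the first move is to Irby.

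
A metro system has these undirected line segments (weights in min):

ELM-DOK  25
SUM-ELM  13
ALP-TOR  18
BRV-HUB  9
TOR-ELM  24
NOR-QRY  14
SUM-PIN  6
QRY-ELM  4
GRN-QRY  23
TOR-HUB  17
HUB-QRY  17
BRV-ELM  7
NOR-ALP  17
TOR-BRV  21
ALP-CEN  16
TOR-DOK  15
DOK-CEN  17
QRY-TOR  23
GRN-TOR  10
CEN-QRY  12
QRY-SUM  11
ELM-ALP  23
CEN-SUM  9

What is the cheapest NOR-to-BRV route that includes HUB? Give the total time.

40 min

Shortest NOR→HUB: NOR → QRY → HUB = 31
Shortest HUB→BRV: HUB → BRV = 9
Total via HUB: 31 + 9 = 40 min.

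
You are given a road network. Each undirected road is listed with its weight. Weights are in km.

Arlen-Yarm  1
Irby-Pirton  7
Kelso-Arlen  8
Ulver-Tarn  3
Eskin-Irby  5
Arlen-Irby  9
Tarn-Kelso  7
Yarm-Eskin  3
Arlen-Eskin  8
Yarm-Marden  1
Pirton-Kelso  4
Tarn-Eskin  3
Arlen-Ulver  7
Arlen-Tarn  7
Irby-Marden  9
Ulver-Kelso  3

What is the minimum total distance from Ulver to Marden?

9 km

Candidate routes:
Ulver - Arlen - Yarm - Marden: 7+1+1 = 9
Ulver - Tarn - Arlen - Yarm - Marden: 3+7+1+1 = 12
Ulver - Tarn - Eskin - Yarm - Marden: 3+3+3+1 = 10
Cheapest is Ulver - Arlen - Yarm - Marden at 9 km.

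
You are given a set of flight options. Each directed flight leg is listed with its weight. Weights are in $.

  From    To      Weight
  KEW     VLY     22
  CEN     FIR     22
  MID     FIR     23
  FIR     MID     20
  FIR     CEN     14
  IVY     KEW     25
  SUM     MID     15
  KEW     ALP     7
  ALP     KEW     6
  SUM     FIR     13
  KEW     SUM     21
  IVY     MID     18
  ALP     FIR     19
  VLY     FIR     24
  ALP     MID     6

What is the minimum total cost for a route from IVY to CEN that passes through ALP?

Shortest IVY→ALP: IVY → KEW → ALP = 32
Shortest ALP→CEN: ALP → FIR → CEN = 33
Total via ALP: 32 + 33 = $65.

$65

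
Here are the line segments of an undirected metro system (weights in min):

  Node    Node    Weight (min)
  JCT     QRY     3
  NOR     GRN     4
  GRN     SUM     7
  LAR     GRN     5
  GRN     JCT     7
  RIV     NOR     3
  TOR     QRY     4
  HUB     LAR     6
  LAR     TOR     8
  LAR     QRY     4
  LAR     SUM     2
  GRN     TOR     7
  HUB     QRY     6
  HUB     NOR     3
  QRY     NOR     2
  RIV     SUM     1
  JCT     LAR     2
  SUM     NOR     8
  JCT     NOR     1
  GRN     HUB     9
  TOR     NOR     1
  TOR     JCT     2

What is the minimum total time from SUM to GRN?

7 min

Running Dijkstra from SUM:
SUM: 0
RIV: 1  (via SUM)
LAR: 2  (via SUM)
JCT: 4  (via LAR)
NOR: 4  (via RIV)
TOR: 5  (via NOR)
QRY: 6  (via LAR)
GRN: 7  (via SUM)
Shortest route: SUM–GRN = 7 min.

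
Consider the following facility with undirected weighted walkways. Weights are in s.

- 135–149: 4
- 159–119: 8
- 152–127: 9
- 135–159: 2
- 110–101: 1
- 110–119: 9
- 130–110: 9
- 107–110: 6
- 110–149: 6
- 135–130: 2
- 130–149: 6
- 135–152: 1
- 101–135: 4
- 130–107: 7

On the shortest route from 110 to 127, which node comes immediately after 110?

Candidate routes:
110–101–135–152–127: 1+4+1+9 = 15
110–149–135–152–127: 6+4+1+9 = 20
Cheapest is 110–101–135–152–127 at 15 s.
So from 110 the first move is to 101.

101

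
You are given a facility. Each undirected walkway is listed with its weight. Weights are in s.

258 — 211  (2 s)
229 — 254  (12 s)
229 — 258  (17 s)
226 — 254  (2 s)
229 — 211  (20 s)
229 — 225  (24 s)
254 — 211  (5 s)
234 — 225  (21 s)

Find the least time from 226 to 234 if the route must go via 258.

Shortest 226→258: 226 → 254 → 211 → 258 = 9
Shortest 258→234: 258 → 229 → 225 → 234 = 62
Total via 258: 9 + 62 = 71 s.

71 s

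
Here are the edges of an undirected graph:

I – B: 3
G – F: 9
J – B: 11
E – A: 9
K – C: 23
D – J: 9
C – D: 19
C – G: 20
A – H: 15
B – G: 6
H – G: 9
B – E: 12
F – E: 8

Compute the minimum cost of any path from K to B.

49

Running Dijkstra from K:
K: 0
C: 23  (via K)
D: 42  (via C)
G: 43  (via C)
B: 49  (via G)
Shortest route: K–C–G–B = 49.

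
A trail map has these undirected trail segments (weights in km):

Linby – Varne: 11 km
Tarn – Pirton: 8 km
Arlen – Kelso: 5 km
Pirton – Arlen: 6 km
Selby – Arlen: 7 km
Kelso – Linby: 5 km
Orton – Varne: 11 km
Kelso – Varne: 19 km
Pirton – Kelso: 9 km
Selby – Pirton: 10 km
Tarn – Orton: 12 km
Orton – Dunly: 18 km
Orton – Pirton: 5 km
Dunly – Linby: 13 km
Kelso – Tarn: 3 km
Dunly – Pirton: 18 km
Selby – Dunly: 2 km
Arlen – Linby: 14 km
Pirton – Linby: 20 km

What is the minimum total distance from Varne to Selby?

Shortest distances from Varne:
Varne: 0
Orton: 11  (via Varne)
Linby: 11  (via Varne)
Pirton: 16  (via Orton)
Kelso: 16  (via Linby)
Tarn: 19  (via Kelso)
Arlen: 21  (via Kelso)
Dunly: 24  (via Linby)
Selby: 26  (via Pirton)
Shortest route: Varne–Orton–Pirton–Selby = 26 km.

26 km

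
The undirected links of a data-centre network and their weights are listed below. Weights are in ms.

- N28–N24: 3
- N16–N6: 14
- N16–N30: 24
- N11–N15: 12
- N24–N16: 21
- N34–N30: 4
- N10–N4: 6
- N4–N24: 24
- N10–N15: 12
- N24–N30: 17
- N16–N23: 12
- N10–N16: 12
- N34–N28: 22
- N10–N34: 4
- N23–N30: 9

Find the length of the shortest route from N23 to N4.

Candidate routes:
N23–N16–N10–N4: 12+12+6 = 30
N23–N30–N34–N10–N4: 9+4+4+6 = 23
N23–N30–N24–N4: 9+17+24 = 50
The minimum is 23 ms via N23–N30–N34–N10–N4.

23 ms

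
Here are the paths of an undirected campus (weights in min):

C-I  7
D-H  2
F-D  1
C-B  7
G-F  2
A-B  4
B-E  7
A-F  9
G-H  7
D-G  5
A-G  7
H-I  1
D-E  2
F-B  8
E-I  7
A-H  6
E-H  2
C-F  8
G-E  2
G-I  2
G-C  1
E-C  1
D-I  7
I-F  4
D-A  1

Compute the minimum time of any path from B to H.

Candidate routes:
B - A - D - H: 4+1+2 = 7
B - E - H: 7+2 = 9
Cheapest is B - A - D - H at 7 min.

7 min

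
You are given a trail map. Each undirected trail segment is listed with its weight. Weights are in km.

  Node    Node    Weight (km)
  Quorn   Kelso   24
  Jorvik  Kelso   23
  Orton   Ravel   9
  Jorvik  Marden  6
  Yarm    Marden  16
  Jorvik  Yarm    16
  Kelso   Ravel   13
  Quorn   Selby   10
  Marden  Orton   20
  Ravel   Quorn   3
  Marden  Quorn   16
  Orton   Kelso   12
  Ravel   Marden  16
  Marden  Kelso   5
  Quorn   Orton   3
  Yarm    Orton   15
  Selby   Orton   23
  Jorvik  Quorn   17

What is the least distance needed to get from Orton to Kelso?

12 km

Compare a few routes:
Orton - Quorn - Ravel - Kelso: 3+3+13 = 19
Orton - Kelso: 12 = 12
Orton - Ravel - Kelso: 9+13 = 22
The minimum is 12 km via Orton - Kelso.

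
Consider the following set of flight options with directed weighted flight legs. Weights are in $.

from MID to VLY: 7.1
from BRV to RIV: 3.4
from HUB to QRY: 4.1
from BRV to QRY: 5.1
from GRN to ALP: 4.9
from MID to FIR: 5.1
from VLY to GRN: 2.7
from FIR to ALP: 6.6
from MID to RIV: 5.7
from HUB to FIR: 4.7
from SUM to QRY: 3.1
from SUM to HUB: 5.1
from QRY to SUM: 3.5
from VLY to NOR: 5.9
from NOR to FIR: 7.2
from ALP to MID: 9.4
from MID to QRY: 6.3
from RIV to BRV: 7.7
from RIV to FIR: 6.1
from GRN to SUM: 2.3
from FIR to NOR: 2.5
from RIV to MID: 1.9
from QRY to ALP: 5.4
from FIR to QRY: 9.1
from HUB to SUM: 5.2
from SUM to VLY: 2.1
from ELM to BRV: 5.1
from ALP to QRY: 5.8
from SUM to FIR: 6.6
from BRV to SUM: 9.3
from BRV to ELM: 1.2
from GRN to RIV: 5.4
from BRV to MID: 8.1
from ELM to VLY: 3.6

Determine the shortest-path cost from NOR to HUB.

$24.9

Shortest distances from NOR:
NOR: 0
FIR: 7.2  (via NOR)
ALP: 13.8  (via FIR)
QRY: 16.3  (via FIR)
SUM: 19.8  (via QRY)
VLY: 21.9  (via SUM)
MID: 23.2  (via ALP)
GRN: 24.6  (via VLY)
HUB: 24.9  (via SUM)
Shortest route: NOR → FIR → QRY → SUM → HUB = $24.9.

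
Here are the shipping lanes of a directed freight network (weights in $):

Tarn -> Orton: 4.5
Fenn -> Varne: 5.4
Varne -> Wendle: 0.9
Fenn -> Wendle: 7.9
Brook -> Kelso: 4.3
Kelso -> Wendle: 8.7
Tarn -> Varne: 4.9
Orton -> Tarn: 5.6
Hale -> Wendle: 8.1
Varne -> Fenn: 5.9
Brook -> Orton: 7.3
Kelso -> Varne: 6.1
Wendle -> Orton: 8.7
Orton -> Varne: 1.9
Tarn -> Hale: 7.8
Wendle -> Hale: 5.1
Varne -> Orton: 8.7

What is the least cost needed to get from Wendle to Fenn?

$16.5

Shortest distances from Wendle:
Wendle: 0
Hale: 5.1  (via Wendle)
Orton: 8.7  (via Wendle)
Varne: 10.6  (via Orton)
Tarn: 14.3  (via Orton)
Fenn: 16.5  (via Varne)
Shortest route: Wendle–Orton–Varne–Fenn = $16.5.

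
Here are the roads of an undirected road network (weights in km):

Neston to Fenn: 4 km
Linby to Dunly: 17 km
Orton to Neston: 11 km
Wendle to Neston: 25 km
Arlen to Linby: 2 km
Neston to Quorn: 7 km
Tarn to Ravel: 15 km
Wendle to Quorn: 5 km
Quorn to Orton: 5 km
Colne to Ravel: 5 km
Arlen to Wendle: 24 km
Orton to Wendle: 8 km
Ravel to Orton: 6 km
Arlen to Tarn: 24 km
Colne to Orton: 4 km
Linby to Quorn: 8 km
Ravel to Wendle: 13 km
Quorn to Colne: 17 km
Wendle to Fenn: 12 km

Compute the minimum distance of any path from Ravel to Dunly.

Enumerating some paths:
Ravel–Colne–Orton–Quorn–Linby–Dunly: 5+4+5+8+17 = 39
Ravel–Orton–Quorn–Linby–Dunly: 6+5+8+17 = 36
The minimum is 36 km via Ravel–Orton–Quorn–Linby–Dunly.

36 km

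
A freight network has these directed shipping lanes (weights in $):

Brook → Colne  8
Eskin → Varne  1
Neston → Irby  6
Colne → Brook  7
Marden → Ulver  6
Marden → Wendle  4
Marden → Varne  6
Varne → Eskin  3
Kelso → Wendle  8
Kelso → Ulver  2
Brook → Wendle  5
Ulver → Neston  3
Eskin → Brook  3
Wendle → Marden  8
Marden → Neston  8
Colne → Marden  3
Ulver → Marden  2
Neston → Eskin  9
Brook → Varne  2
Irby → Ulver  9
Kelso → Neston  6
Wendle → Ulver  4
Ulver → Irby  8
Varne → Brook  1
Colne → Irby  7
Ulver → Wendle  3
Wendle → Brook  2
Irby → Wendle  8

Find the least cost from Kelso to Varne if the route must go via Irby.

$22

Shortest Kelso→Irby: Kelso–Ulver–Irby = 10
Best Irby to Varne: Irby–Wendle–Brook–Varne costing 12
Total via Irby: 10 + 12 = $22.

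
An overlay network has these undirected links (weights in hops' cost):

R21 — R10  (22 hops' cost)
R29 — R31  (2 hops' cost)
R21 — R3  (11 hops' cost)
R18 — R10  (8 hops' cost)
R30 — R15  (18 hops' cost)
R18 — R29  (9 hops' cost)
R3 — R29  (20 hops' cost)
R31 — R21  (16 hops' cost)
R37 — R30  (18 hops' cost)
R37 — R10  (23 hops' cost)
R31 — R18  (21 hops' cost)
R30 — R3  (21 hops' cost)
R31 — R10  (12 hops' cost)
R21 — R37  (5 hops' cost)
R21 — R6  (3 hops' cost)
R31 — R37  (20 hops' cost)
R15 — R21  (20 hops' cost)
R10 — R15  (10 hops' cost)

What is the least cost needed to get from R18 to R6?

Settle nodes by increasing distance from R18:
R18: 0
R10: 8  (via R18)
R29: 9  (via R18)
R31: 11  (via R29)
R15: 18  (via R10)
R21: 27  (via R31)
R3: 29  (via R29)
R6: 30  (via R21)
Shortest route: R18–R29–R31–R21–R6 = 30 hops' cost.

30 hops' cost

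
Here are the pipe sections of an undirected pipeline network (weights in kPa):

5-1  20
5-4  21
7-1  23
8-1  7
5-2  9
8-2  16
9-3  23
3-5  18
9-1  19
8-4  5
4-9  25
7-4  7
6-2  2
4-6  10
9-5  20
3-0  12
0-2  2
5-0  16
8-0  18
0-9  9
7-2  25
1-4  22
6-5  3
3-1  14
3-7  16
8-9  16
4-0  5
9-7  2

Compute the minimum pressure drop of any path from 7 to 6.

15 kPa

Settle nodes by increasing distance from 7:
7: 0
9: 2  (via 7)
4: 7  (via 7)
0: 11  (via 9)
8: 12  (via 4)
2: 13  (via 0)
6: 15  (via 2)
Shortest route: 7 → 9 → 0 → 2 → 6 = 15 kPa.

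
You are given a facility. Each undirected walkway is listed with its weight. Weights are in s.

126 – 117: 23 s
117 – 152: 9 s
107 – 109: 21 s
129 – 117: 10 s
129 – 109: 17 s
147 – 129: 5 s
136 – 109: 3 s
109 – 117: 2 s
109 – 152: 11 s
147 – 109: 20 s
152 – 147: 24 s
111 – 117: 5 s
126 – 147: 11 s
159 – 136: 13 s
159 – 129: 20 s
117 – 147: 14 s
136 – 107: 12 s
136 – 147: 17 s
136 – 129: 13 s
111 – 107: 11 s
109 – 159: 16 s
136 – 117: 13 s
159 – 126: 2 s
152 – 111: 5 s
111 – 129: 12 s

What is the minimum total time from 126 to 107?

Shortest distances from 126:
126: 0
159: 2  (via 126)
147: 11  (via 126)
136: 15  (via 159)
129: 16  (via 147)
109: 18  (via 159)
117: 20  (via 109)
111: 25  (via 117)
107: 27  (via 136)
Shortest route: 126–159–136–107 = 27 s.

27 s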